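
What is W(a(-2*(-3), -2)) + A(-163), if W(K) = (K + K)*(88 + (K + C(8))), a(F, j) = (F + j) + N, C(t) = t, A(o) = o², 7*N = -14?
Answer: 26961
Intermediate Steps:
N = -2 (N = (⅐)*(-14) = -2)
a(F, j) = -2 + F + j (a(F, j) = (F + j) - 2 = -2 + F + j)
W(K) = 2*K*(96 + K) (W(K) = (K + K)*(88 + (K + 8)) = (2*K)*(88 + (8 + K)) = (2*K)*(96 + K) = 2*K*(96 + K))
W(a(-2*(-3), -2)) + A(-163) = 2*(-2 - 2*(-3) - 2)*(96 + (-2 - 2*(-3) - 2)) + (-163)² = 2*(-2 + 6 - 2)*(96 + (-2 + 6 - 2)) + 26569 = 2*2*(96 + 2) + 26569 = 2*2*98 + 26569 = 392 + 26569 = 26961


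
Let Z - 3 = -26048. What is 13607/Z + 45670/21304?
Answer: 449795811/277431340 ≈ 1.6213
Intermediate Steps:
Z = -26045 (Z = 3 - 26048 = -26045)
13607/Z + 45670/21304 = 13607/(-26045) + 45670/21304 = 13607*(-1/26045) + 45670*(1/21304) = -13607/26045 + 22835/10652 = 449795811/277431340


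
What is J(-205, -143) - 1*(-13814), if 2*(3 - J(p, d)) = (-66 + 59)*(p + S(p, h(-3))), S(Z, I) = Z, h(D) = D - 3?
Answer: 12382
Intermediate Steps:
h(D) = -3 + D
J(p, d) = 3 + 7*p (J(p, d) = 3 - (-66 + 59)*(p + p)/2 = 3 - (-7)*2*p/2 = 3 - (-7)*p = 3 + 7*p)
J(-205, -143) - 1*(-13814) = (3 + 7*(-205)) - 1*(-13814) = (3 - 1435) + 13814 = -1432 + 13814 = 12382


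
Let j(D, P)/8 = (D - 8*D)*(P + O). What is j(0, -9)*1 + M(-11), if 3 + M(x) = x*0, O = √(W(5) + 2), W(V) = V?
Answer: -3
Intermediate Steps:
O = √7 (O = √(5 + 2) = √7 ≈ 2.6458)
j(D, P) = -56*D*(P + √7) (j(D, P) = 8*((D - 8*D)*(P + √7)) = 8*((-7*D)*(P + √7)) = 8*(-7*D*(P + √7)) = -56*D*(P + √7))
M(x) = -3 (M(x) = -3 + x*0 = -3 + 0 = -3)
j(0, -9)*1 + M(-11) = -56*0*(-9 + √7)*1 - 3 = 0*1 - 3 = 0 - 3 = -3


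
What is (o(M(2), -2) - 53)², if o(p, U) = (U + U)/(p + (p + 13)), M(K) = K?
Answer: 819025/289 ≈ 2834.0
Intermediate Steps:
o(p, U) = 2*U/(13 + 2*p) (o(p, U) = (2*U)/(p + (13 + p)) = (2*U)/(13 + 2*p) = 2*U/(13 + 2*p))
(o(M(2), -2) - 53)² = (2*(-2)/(13 + 2*2) - 53)² = (2*(-2)/(13 + 4) - 53)² = (2*(-2)/17 - 53)² = (2*(-2)*(1/17) - 53)² = (-4/17 - 53)² = (-905/17)² = 819025/289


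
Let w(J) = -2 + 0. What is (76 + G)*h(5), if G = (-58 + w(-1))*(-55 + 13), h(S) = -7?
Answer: -18172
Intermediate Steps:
w(J) = -2
G = 2520 (G = (-58 - 2)*(-55 + 13) = -60*(-42) = 2520)
(76 + G)*h(5) = (76 + 2520)*(-7) = 2596*(-7) = -18172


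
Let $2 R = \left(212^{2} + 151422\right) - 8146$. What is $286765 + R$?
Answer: $380875$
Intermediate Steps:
$R = 94110$ ($R = \frac{\left(212^{2} + 151422\right) - 8146}{2} = \frac{\left(44944 + 151422\right) - 8146}{2} = \frac{196366 - 8146}{2} = \frac{1}{2} \cdot 188220 = 94110$)
$286765 + R = 286765 + 94110 = 380875$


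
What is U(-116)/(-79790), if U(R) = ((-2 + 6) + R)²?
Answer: -6272/39895 ≈ -0.15721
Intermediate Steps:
U(R) = (4 + R)²
U(-116)/(-79790) = (4 - 116)²/(-79790) = (-112)²*(-1/79790) = 12544*(-1/79790) = -6272/39895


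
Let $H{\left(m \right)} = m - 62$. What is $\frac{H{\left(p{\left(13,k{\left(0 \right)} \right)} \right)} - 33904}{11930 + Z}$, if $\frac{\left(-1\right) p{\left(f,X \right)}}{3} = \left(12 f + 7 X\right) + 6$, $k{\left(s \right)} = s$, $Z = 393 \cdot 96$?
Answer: $- \frac{17226}{24829} \approx -0.69379$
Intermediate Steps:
$Z = 37728$
$p{\left(f,X \right)} = -18 - 36 f - 21 X$ ($p{\left(f,X \right)} = - 3 \left(\left(12 f + 7 X\right) + 6\right) = - 3 \left(\left(7 X + 12 f\right) + 6\right) = - 3 \left(6 + 7 X + 12 f\right) = -18 - 36 f - 21 X$)
$H{\left(m \right)} = -62 + m$
$\frac{H{\left(p{\left(13,k{\left(0 \right)} \right)} \right)} - 33904}{11930 + Z} = \frac{\left(-62 - 486\right) - 33904}{11930 + 37728} = \frac{\left(-62 - 486\right) - 33904}{49658} = \left(\left(-62 - 486\right) - 33904\right) \frac{1}{49658} = \left(-548 - 33904\right) \frac{1}{49658} = \left(-34452\right) \frac{1}{49658} = - \frac{17226}{24829}$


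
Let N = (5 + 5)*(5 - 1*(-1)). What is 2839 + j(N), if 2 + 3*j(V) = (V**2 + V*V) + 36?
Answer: 15751/3 ≈ 5250.3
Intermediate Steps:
N = 60 (N = 10*(5 + 1) = 10*6 = 60)
j(V) = 34/3 + 2*V**2/3 (j(V) = -2/3 + ((V**2 + V*V) + 36)/3 = -2/3 + ((V**2 + V**2) + 36)/3 = -2/3 + (2*V**2 + 36)/3 = -2/3 + (36 + 2*V**2)/3 = -2/3 + (12 + 2*V**2/3) = 34/3 + 2*V**2/3)
2839 + j(N) = 2839 + (34/3 + (2/3)*60**2) = 2839 + (34/3 + (2/3)*3600) = 2839 + (34/3 + 2400) = 2839 + 7234/3 = 15751/3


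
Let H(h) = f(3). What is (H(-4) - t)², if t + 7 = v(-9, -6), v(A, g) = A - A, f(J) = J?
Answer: 100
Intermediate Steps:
H(h) = 3
v(A, g) = 0
t = -7 (t = -7 + 0 = -7)
(H(-4) - t)² = (3 - 1*(-7))² = (3 + 7)² = 10² = 100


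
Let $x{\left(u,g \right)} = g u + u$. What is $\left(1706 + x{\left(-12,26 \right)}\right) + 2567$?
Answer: $3949$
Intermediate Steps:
$x{\left(u,g \right)} = u + g u$
$\left(1706 + x{\left(-12,26 \right)}\right) + 2567 = \left(1706 - 12 \left(1 + 26\right)\right) + 2567 = \left(1706 - 324\right) + 2567 = 1382 + 2567 = 3949$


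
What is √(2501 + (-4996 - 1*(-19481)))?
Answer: √16986 ≈ 130.33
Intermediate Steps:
√(2501 + (-4996 - 1*(-19481))) = √(2501 + (-4996 + 19481)) = √(2501 + 14485) = √16986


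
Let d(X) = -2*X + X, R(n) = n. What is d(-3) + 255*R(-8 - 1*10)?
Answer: -4587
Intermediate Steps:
d(X) = -X
d(-3) + 255*R(-8 - 1*10) = -1*(-3) + 255*(-8 - 1*10) = 3 + 255*(-8 - 10) = 3 + 255*(-18) = 3 - 4590 = -4587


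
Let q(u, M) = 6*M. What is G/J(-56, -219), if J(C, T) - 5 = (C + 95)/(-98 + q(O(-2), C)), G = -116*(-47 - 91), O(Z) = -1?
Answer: 6947472/2131 ≈ 3260.2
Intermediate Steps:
G = 16008 (G = -116*(-138) = 16008)
J(C, T) = 5 + (95 + C)/(-98 + 6*C) (J(C, T) = 5 + (C + 95)/(-98 + 6*C) = 5 + (95 + C)/(-98 + 6*C))
G/J(-56, -219) = 16008/(((-395 + 31*(-56))/(2*(-49 + 3*(-56))))) = 16008/(((-395 - 1736)/(2*(-49 - 168)))) = 16008/(((½)*(-2131)/(-217))) = 16008/(((½)*(-1/217)*(-2131))) = 16008/(2131/434) = 16008*(434/2131) = 6947472/2131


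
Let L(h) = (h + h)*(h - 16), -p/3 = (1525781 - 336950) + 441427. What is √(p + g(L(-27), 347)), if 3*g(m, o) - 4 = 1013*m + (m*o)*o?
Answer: √801808698/3 ≈ 9438.8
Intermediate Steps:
p = -4890774 (p = -3*((1525781 - 336950) + 441427) = -3*(1188831 + 441427) = -3*1630258 = -4890774)
L(h) = 2*h*(-16 + h) (L(h) = (2*h)*(-16 + h) = 2*h*(-16 + h))
g(m, o) = 4/3 + 1013*m/3 + m*o²/3 (g(m, o) = 4/3 + (1013*m + (m*o)*o)/3 = 4/3 + (1013*m + m*o²)/3 = 4/3 + (1013*m/3 + m*o²/3) = 4/3 + 1013*m/3 + m*o²/3)
√(p + g(L(-27), 347)) = √(-4890774 + (4/3 + 1013*(2*(-27)*(-16 - 27))/3 + (⅓)*(2*(-27)*(-16 - 27))*347²)) = √(-4890774 + (4/3 + 1013*(2*(-27)*(-43))/3 + (⅓)*(2*(-27)*(-43))*120409)) = √(-4890774 + (4/3 + (1013/3)*2322 + (⅓)*2322*120409)) = √(-4890774 + (4/3 + 784062 + 93196566)) = √(-4890774 + 281941888/3) = √(267269566/3) = √801808698/3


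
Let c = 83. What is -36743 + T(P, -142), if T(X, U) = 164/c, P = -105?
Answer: -3049505/83 ≈ -36741.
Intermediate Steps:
T(X, U) = 164/83
-36743 + T(P, -142) = -36743 + 164/83 = -3049505/83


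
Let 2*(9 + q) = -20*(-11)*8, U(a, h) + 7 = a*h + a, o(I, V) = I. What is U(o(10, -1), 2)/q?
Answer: 23/871 ≈ 0.026406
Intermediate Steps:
U(a, h) = -7 + a + a*h (U(a, h) = -7 + (a*h + a) = -7 + (a + a*h) = -7 + a + a*h)
q = 871 (q = -9 + (-20*(-11)*8)/2 = -9 + (220*8)/2 = -9 + (½)*1760 = -9 + 880 = 871)
U(o(10, -1), 2)/q = (-7 + 10 + 10*2)/871 = (-7 + 10 + 20)*(1/871) = 23*(1/871) = 23/871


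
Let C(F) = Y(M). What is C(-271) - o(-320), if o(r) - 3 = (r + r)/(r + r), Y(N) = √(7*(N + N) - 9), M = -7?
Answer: -4 + I*√107 ≈ -4.0 + 10.344*I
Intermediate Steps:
Y(N) = √(-9 + 14*N) (Y(N) = √(7*(2*N) - 9) = √(14*N - 9) = √(-9 + 14*N))
o(r) = 4 (o(r) = 3 + (r + r)/(r + r) = 3 + (2*r)/((2*r)) = 3 + (2*r)*(1/(2*r)) = 3 + 1 = 4)
C(F) = I*√107 (C(F) = √(-9 + 14*(-7)) = √(-9 - 98) = √(-107) = I*√107)
C(-271) - o(-320) = I*√107 - 1*4 = I*√107 - 4 = -4 + I*√107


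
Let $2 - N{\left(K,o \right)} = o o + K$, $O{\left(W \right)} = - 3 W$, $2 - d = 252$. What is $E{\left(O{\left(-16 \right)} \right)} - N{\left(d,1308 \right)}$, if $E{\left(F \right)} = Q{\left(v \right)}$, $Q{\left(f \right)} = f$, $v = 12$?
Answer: $1710624$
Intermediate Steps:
$d = -250$ ($d = 2 - 252 = -250$)
$E{\left(F \right)} = 12$
$N{\left(K,o \right)} = 2 - K - o^{2}$ ($N{\left(K,o \right)} = 2 - \left(o o + K\right) = 2 - \left(o^{2} + K\right) = 2 - \left(K + o^{2}\right) = 2 - K - o^{2}$)
$E{\left(O{\left(-16 \right)} \right)} - N{\left(d,1308 \right)} = 12 - \left(2 - -250 - 1308^{2}\right) = 12 - \left(2 + 250 - 1710864\right) = 12 - -1710612 = 12 + 1710612 = 1710624$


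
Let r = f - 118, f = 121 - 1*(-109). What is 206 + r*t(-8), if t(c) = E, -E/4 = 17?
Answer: -7410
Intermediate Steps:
f = 230 (f = 121 + 109 = 230)
E = -68 (E = -4*17 = -68)
t(c) = -68
r = 112 (r = 230 - 118 = 112)
206 + r*t(-8) = 206 + 112*(-68) = 206 - 7616 = -7410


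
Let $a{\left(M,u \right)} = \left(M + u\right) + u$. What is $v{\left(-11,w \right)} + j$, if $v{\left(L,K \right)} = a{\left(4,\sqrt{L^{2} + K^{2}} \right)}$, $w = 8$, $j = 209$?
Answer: $213 + 2 \sqrt{185} \approx 240.2$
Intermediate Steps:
$a{\left(M,u \right)} = M + 2 u$
$v{\left(L,K \right)} = 4 + 2 \sqrt{K^{2} + L^{2}}$ ($v{\left(L,K \right)} = 4 + 2 \sqrt{L^{2} + K^{2}} = 4 + 2 \sqrt{K^{2} + L^{2}}$)
$v{\left(-11,w \right)} + j = \left(4 + 2 \sqrt{8^{2} + \left(-11\right)^{2}}\right) + 209 = \left(4 + 2 \sqrt{64 + 121}\right) + 209 = \left(4 + 2 \sqrt{185}\right) + 209 = 213 + 2 \sqrt{185}$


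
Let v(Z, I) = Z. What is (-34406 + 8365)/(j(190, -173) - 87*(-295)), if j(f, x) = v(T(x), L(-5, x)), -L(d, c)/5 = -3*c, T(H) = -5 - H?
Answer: -26041/25833 ≈ -1.0081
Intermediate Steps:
L(d, c) = 15*c (L(d, c) = -(-15)*c = 15*c)
j(f, x) = -5 - x
(-34406 + 8365)/(j(190, -173) - 87*(-295)) = (-34406 + 8365)/((-5 - 1*(-173)) - 87*(-295)) = -26041/((-5 + 173) + 25665) = -26041/(168 + 25665) = -26041/25833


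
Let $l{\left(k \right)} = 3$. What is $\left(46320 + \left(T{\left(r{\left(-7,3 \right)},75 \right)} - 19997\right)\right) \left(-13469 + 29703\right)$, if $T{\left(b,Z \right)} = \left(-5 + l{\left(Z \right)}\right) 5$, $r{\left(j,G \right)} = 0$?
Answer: $427165242$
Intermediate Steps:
$T{\left(b,Z \right)} = -10$ ($T{\left(b,Z \right)} = \left(-5 + 3\right) 5 = \left(-2\right) 5 = -10$)
$\left(46320 + \left(T{\left(r{\left(-7,3 \right)},75 \right)} - 19997\right)\right) \left(-13469 + 29703\right) = \left(46320 - 20007\right) \left(-13469 + 29703\right) = \left(46320 - 20007\right) 16234 = 26313 \cdot 16234 = 427165242$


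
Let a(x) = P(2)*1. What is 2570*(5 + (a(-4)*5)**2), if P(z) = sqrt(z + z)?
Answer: 269850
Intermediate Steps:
P(z) = sqrt(2)*sqrt(z) (P(z) = sqrt(2*z) = sqrt(2)*sqrt(z))
a(x) = 2 (a(x) = (sqrt(2)*sqrt(2))*1 = 2*1 = 2)
2570*(5 + (a(-4)*5)**2) = 2570*(5 + (2*5)**2) = 2570*(5 + 10**2) = 2570*(5 + 100) = 2570*105 = 269850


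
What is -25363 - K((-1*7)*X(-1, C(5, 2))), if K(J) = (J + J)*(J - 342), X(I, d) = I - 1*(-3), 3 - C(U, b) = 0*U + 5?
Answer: -35331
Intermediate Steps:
C(U, b) = -2 (C(U, b) = 3 - (0*U + 5) = 3 - (0 + 5) = 3 - 1*5 = 3 - 5 = -2)
X(I, d) = 3 + I (X(I, d) = I + 3 = 3 + I)
K(J) = 2*J*(-342 + J) (K(J) = (2*J)*(-342 + J) = 2*J*(-342 + J))
-25363 - K((-1*7)*X(-1, C(5, 2))) = -25363 - 2*(-1*7)*(3 - 1)*(-342 + (-1*7)*(3 - 1)) = -25363 - 2*(-7*2)*(-342 - 7*2) = -25363 - 2*(-14)*(-342 - 14) = -25363 - 2*(-14)*(-356) = -25363 - 1*9968 = -25363 - 9968 = -35331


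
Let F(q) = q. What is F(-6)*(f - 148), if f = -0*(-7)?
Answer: 888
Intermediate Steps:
f = 0 (f = -1*0 = 0)
F(-6)*(f - 148) = -6*(0 - 148) = -6*(-148) = 888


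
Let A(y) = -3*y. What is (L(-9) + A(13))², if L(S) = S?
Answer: 2304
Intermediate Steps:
(L(-9) + A(13))² = (-9 - 3*13)² = (-9 - 39)² = (-48)² = 2304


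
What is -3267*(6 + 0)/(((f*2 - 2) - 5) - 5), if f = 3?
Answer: 3267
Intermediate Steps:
-3267*(6 + 0)/(((f*2 - 2) - 5) - 5) = -3267*(6 + 0)/(((3*2 - 2) - 5) - 5) = -19602/(((6 - 2) - 5) - 5) = -19602/((4 - 5) - 5) = -19602/(-1 - 5) = -19602/(-6) = -19602*(-1)/6 = -3267*(-1) = 3267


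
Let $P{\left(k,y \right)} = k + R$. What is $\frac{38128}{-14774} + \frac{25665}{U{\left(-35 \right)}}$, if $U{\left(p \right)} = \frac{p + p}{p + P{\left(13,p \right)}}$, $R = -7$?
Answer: $\frac{1099339763}{103418} \approx 10630.0$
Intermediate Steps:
$P{\left(k,y \right)} = -7 + k$ ($P{\left(k,y \right)} = k - 7 = -7 + k$)
$U{\left(p \right)} = \frac{2 p}{6 + p}$ ($U{\left(p \right)} = \frac{p + p}{p + \left(-7 + 13\right)} = \frac{2 p}{p + 6} = \frac{2 p}{6 + p}$)
$\frac{38128}{-14774} + \frac{25665}{U{\left(-35 \right)}} = \frac{38128}{-14774} + \frac{25665}{2 \left(-35\right) \frac{1}{6 - 35}} = 38128 \left(- \frac{1}{14774}\right) + \frac{25665}{2 \left(-35\right) \frac{1}{-29}} = - \frac{19064}{7387} + \frac{25665}{2 \left(-35\right) \left(- \frac{1}{29}\right)} = - \frac{19064}{7387} + \frac{25665}{\frac{70}{29}} = - \frac{19064}{7387} + 25665 \cdot \frac{29}{70} = - \frac{19064}{7387} + \frac{148857}{14} = \frac{1099339763}{103418}$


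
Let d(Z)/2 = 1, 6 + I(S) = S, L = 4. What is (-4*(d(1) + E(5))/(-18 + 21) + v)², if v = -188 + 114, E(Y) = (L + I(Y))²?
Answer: 70756/9 ≈ 7861.8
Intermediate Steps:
I(S) = -6 + S
E(Y) = (-2 + Y)² (E(Y) = (4 + (-6 + Y))² = (-2 + Y)²)
d(Z) = 2 (d(Z) = 2*1 = 2)
v = -74
(-4*(d(1) + E(5))/(-18 + 21) + v)² = (-4*(2 + (-2 + 5)²)/(-18 + 21) - 74)² = (-4*(2 + 3²)/3 - 74)² = (-4*(2 + 9)/3 - 74)² = (-44/3 - 74)² = (-266/3)² = 70756/9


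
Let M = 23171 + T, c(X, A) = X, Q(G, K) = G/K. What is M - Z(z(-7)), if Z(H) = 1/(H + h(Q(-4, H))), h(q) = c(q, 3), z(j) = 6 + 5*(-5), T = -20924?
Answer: 802198/357 ≈ 2247.1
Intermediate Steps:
z(j) = -19 (z(j) = 6 - 25 = -19)
h(q) = q
Z(H) = 1/(H - 4/H)
M = 2247 (M = 23171 - 20924 = 2247)
M - Z(z(-7)) = 2247 - (-19)/(-4 + (-19)²) = 2247 - (-19)/(-4 + 361) = 2247 - (-19)/357 = 2247 - 1*(-19/357) = 2247 + 19/357 = 802198/357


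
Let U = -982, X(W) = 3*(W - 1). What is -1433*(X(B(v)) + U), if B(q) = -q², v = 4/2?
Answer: 1428701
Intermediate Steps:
v = 2 (v = 4*(½) = 2)
X(W) = -3 + 3*W (X(W) = 3*(-1 + W) = -3 + 3*W)
-1433*(X(B(v)) + U) = -1433*((-3 + 3*(-1*2²)) - 982) = -1433*((-3 + 3*(-1*4)) - 982) = -1433*((-3 + 3*(-4)) - 982) = -1433*((-3 - 12) - 982) = -1433*(-15 - 982) = -1433*(-997) = 1428701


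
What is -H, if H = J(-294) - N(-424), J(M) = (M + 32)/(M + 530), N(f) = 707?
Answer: 83557/118 ≈ 708.11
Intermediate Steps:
J(M) = (32 + M)/(530 + M)
H = -83557/118 (H = (32 - 294)/(530 - 294) - 1*707 = -262/236 - 707 = (1/236)*(-262) - 707 = -131/118 - 707 = -83557/118 ≈ -708.11)
-H = -1*(-83557/118) = 83557/118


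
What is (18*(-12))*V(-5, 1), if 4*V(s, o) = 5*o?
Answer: -270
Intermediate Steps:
V(s, o) = 5*o/4 (V(s, o) = (5*o)/4 = 5*o/4)
(18*(-12))*V(-5, 1) = (18*(-12))*((5/4)*1) = -216*5/4 = -270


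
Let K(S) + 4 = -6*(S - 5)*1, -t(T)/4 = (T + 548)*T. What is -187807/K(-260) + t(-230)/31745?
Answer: -1099586611/10069514 ≈ -109.20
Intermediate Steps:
t(T) = -4*T*(548 + T) (t(T) = -4*(T + 548)*T = -4*(548 + T)*T = -4*T*(548 + T))
K(S) = 26 - 6*S (K(S) = -4 - 6*(S - 5)*1 = -4 - 6*(-5 + S)*1 = -4 + (30 - 6*S)*1 = -4 + (30 - 6*S) = 26 - 6*S)
-187807/K(-260) + t(-230)/31745 = -187807/(26 - 6*(-260)) - 4*(-230)*(548 - 230)/31745 = -187807/(26 + 1560) - 4*(-230)*318*(1/31745) = -187807/1586 + 292560*(1/31745) = -187807*1/1586 + 58512/6349 = -187807/1586 + 58512/6349 = -1099586611/10069514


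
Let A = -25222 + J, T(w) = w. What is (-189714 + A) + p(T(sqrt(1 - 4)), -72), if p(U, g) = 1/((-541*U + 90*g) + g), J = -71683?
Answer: (-155060879*sqrt(3) + 1877927689*I)/(-6552*I + 541*sqrt(3)) ≈ -2.8662e+5 + 6.1035e-5*I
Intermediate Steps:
A = -96905 (A = -25222 - 71683 = -96905)
p(U, g) = 1/(-541*U + 91*g)
(-189714 + A) + p(T(sqrt(1 - 4)), -72) = (-189714 - 96905) + 1/(-541*sqrt(1 - 4) + 91*(-72)) = -286619 + 1/(-541*I*sqrt(3) - 6552) = -286619 + 1/(-6552 - 541*I*sqrt(3))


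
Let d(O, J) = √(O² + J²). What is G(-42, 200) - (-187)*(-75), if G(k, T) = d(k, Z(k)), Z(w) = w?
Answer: -14025 + 42*√2 ≈ -13966.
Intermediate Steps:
d(O, J) = √(J² + O²)
G(k, T) = √2*√(k²) (G(k, T) = √(k² + k²) = √(2*k²) = √2*√(k²))
G(-42, 200) - (-187)*(-75) = √2*√((-42)²) - (-187)*(-75) = √2*√1764 - 1*14025 = √2*42 - 14025 = 42*√2 - 14025 = -14025 + 42*√2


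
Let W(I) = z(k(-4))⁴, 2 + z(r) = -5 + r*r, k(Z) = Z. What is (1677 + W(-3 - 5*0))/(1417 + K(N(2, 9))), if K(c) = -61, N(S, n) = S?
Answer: 1373/226 ≈ 6.0752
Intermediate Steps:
z(r) = -7 + r² (z(r) = -2 + (-5 + r*r) = -2 + (-5 + r²) = -7 + r²)
W(I) = 6561 (W(I) = (-7 + (-4)²)⁴ = (-7 + 16)⁴ = 9⁴ = 6561)
(1677 + W(-3 - 5*0))/(1417 + K(N(2, 9))) = (1677 + 6561)/(1417 - 61) = 8238/1356 = 8238*(1/1356) = 1373/226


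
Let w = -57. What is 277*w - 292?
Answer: -16081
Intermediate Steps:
277*w - 292 = 277*(-57) - 292 = -15789 - 292 = -16081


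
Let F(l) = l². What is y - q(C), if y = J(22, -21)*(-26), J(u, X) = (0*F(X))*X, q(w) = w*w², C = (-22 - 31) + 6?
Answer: 103823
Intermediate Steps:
C = -47 (C = -53 + 6 = -47)
q(w) = w³
J(u, X) = 0 (J(u, X) = (0*X²)*X = 0*X = 0)
y = 0 (y = 0*(-26) = 0)
y - q(C) = 0 - 1*(-47)³ = 0 - 1*(-103823) = 0 + 103823 = 103823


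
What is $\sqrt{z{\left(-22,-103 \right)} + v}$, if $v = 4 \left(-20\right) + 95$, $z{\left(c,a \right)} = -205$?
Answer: $i \sqrt{190} \approx 13.784 i$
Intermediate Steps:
$v = 15$ ($v = -80 + 95 = 15$)
$\sqrt{z{\left(-22,-103 \right)} + v} = \sqrt{-205 + 15} = \sqrt{-190} = i \sqrt{190}$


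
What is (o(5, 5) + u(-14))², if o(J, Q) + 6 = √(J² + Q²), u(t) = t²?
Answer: 36150 + 1900*√2 ≈ 38837.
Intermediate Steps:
o(J, Q) = -6 + √(J² + Q²)
(o(5, 5) + u(-14))² = ((-6 + √(5² + 5²)) + (-14)²)² = ((-6 + √(25 + 25)) + 196)² = ((-6 + √50) + 196)² = ((-6 + 5*√2) + 196)² = (190 + 5*√2)²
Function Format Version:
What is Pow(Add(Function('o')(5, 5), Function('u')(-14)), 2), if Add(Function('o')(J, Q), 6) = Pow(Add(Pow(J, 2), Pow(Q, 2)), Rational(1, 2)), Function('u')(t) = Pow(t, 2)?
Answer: Add(36150, Mul(1900, Pow(2, Rational(1, 2)))) ≈ 38837.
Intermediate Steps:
Function('o')(J, Q) = Add(-6, Pow(Add(Pow(J, 2), Pow(Q, 2)), Rational(1, 2)))
Pow(Add(Function('o')(5, 5), Function('u')(-14)), 2) = Pow(Add(Add(-6, Pow(Add(Pow(5, 2), Pow(5, 2)), Rational(1, 2))), Pow(-14, 2)), 2) = Pow(Add(Add(-6, Pow(Add(25, 25), Rational(1, 2))), 196), 2) = Pow(Add(Add(-6, Pow(50, Rational(1, 2))), 196), 2) = Pow(Add(Add(-6, Mul(5, Pow(2, Rational(1, 2)))), 196), 2) = Pow(Add(190, Mul(5, Pow(2, Rational(1, 2)))), 2)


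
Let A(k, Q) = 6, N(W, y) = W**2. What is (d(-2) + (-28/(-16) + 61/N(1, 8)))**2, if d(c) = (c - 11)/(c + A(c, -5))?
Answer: 14161/4 ≈ 3540.3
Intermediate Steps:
d(c) = (-11 + c)/(6 + c) (d(c) = (c - 11)/(c + 6) = (-11 + c)/(6 + c))
(d(-2) + (-28/(-16) + 61/N(1, 8)))**2 = ((-11 - 2)/(6 - 2) + (-28/(-16) + 61/(1**2)))**2 = (-13/4 + (-28*(-1/16) + 61/1))**2 = ((1/4)*(-13) + (7/4 + 61*1))**2 = (-13/4 + (7/4 + 61))**2 = (-13/4 + 251/4)**2 = (119/2)**2 = 14161/4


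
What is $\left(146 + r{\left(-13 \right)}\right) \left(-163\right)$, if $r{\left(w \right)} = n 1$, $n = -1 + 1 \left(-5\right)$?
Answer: $-22820$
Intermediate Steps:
$n = -6$ ($n = -1 - 5 = -6$)
$r{\left(w \right)} = -6$ ($r{\left(w \right)} = \left(-6\right) 1 = -6$)
$\left(146 + r{\left(-13 \right)}\right) \left(-163\right) = \left(146 - 6\right) \left(-163\right) = 140 \left(-163\right) = -22820$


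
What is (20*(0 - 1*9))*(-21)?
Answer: 3780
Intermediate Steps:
(20*(0 - 1*9))*(-21) = (20*(0 - 9))*(-21) = (20*(-9))*(-21) = -180*(-21) = 3780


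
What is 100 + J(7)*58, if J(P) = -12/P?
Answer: 4/7 ≈ 0.57143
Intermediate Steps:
100 + J(7)*58 = 100 - 12/7*58 = 100 - 696/7 = 4/7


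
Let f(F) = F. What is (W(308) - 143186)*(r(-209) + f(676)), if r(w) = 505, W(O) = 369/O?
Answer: -52083185339/308 ≈ -1.6910e+8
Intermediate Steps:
(W(308) - 143186)*(r(-209) + f(676)) = (369/308 - 143186)*(505 + 676) = (369*(1/308) - 143186)*1181 = (369/308 - 143186)*1181 = -44100919/308*1181 = -52083185339/308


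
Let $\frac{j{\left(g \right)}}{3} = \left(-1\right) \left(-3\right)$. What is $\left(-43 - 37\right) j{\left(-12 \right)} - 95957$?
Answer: $-96677$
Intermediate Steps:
$j{\left(g \right)} = 9$ ($j{\left(g \right)} = 3 \left(\left(-1\right) \left(-3\right)\right) = 3 \cdot 3 = 9$)
$\left(-43 - 37\right) j{\left(-12 \right)} - 95957 = \left(-43 - 37\right) 9 - 95957 = \left(-80\right) 9 - 95957 = -720 - 95957 = -96677$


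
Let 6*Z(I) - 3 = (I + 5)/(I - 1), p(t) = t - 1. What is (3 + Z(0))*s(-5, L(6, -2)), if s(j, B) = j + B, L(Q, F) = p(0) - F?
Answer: -32/3 ≈ -10.667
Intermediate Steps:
p(t) = -1 + t
L(Q, F) = -1 - F (L(Q, F) = (-1 + 0) - F = -1 - F)
Z(I) = ½ + (5 + I)/(6*(-1 + I)) (Z(I) = ½ + ((I + 5)/(I - 1))/6 = ½ + ((5 + I)/(-1 + I))/6 = ½ + (5 + I)/(6*(-1 + I)))
s(j, B) = B + j
(3 + Z(0))*s(-5, L(6, -2)) = (3 + (1 + 2*0)/(3*(-1 + 0)))*((-1 - 1*(-2)) - 5) = (3 + (⅓)*(1 + 0)/(-1))*((-1 + 2) - 5) = (3 + (⅓)*(-1)*1)*(1 - 5) = (3 - ⅓)*(-4) = (8/3)*(-4) = -32/3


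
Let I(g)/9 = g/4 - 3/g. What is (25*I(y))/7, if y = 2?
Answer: -225/7 ≈ -32.143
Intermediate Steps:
I(g) = -27/g + 9*g/4 (I(g) = 9*(g/4 - 3/g) = 9*(-3/g + g/4) = -27/g + 9*g/4)
(25*I(y))/7 = (25*(-27/2 + (9/4)*2))/7 = (25*(-27*½ + 9/2))*(⅐) = (25*(-27/2 + 9/2))*(⅐) = (25*(-9))*(⅐) = -225*⅐ = -225/7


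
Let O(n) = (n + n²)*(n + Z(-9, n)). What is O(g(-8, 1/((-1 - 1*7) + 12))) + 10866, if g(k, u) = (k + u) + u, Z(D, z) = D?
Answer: 80493/8 ≈ 10062.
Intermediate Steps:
g(k, u) = k + 2*u
O(n) = (-9 + n)*(n + n²) (O(n) = (n + n²)*(n - 9) = (n + n²)*(-9 + n) = (-9 + n)*(n + n²))
O(g(-8, 1/((-1 - 1*7) + 12))) + 10866 = (-8 + 2/((-1 - 1*7) + 12))*(-9 + (-8 + 2/((-1 - 1*7) + 12))² - 8*(-8 + 2/((-1 - 1*7) + 12))) + 10866 = (-8 + 2/((-1 - 7) + 12))*(-9 + (-8 + 2/((-1 - 7) + 12))² - 8*(-8 + 2/((-1 - 7) + 12))) + 10866 = (-8 + 2/(-8 + 12))*(-9 + (-8 + 2/(-8 + 12))² - 8*(-8 + 2/(-8 + 12))) + 10866 = (-8 + 2/4)*(-9 + (-8 + 2/4)² - 8*(-8 + 2/4)) + 10866 = (-8 + 2*(¼))*(-9 + (-8 + 2*(¼))² - 8*(-8 + 2*(¼))) + 10866 = (-8 + ½)*(-9 + (-8 + ½)² - 8*(-8 + ½)) + 10866 = -15*(-9 + (-15/2)² - 8*(-15/2))/2 + 10866 = -15*(-9 + 225/4 + 60)/2 + 10866 = -15/2*429/4 + 10866 = -6435/8 + 10866 = 80493/8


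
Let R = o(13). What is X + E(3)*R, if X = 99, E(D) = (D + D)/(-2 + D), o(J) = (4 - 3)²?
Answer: 105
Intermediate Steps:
o(J) = 1 (o(J) = 1² = 1)
R = 1
E(D) = 2*D/(-2 + D) (E(D) = (2*D)/(-2 + D) = 2*D/(-2 + D))
X + E(3)*R = 99 + (2*3/(-2 + 3))*1 = 99 + (2*3/1)*1 = 99 + (2*3*1)*1 = 99 + 6*1 = 99 + 6 = 105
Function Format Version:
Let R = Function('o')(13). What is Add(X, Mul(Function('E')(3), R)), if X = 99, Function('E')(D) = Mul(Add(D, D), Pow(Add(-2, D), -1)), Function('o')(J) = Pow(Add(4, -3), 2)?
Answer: 105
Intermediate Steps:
Function('o')(J) = 1 (Function('o')(J) = Pow(1, 2) = 1)
R = 1
Function('E')(D) = Mul(2, D, Pow(Add(-2, D), -1)) (Function('E')(D) = Mul(Mul(2, D), Pow(Add(-2, D), -1)) = Mul(2, D, Pow(Add(-2, D), -1)))
Add(X, Mul(Function('E')(3), R)) = Add(99, Mul(Mul(2, 3, Pow(Add(-2, 3), -1)), 1)) = Add(99, Mul(Mul(2, 3, Pow(1, -1)), 1)) = Add(99, Mul(Mul(2, 3, 1), 1)) = Add(99, Mul(6, 1)) = Add(99, 6) = 105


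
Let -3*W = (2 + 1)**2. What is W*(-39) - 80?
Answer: 37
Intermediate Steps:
W = -3 (W = -(2 + 1)**2/3 = -1/3*3**2 = -1/3*9 = -3)
W*(-39) - 80 = -3*(-39) - 80 = 117 - 80 = 37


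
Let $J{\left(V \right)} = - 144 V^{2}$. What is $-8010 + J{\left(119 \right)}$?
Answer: $-2047194$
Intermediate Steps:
$-8010 + J{\left(119 \right)} = -8010 - 144 \cdot 119^{2} = -8010 - 2039184 = -2047194$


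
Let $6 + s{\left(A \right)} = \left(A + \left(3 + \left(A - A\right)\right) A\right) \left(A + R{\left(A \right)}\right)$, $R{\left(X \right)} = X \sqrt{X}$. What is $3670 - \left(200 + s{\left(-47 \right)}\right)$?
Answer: $-5360 - 8836 i \sqrt{47} \approx -5360.0 - 60577.0 i$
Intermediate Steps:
$R{\left(X \right)} = X^{\frac{3}{2}}$
$s{\left(A \right)} = -6 + 4 A \left(A + A^{\frac{3}{2}}\right)$ ($s{\left(A \right)} = -6 + \left(A + \left(3 + \left(A - A\right)\right) A\right) \left(A + A^{\frac{3}{2}}\right) = -6 + \left(A + \left(3 + 0\right) A\right) \left(A + A^{\frac{3}{2}}\right) = -6 + \left(A + 3 A\right) \left(A + A^{\frac{3}{2}}\right) = -6 + 4 A \left(A + A^{\frac{3}{2}}\right)$)
$3670 - \left(200 + s{\left(-47 \right)}\right) = 3670 - \left(194 + 8836 + 8836 i \sqrt{47}\right) = 3670 - \left(194 + 8836 + 4 \cdot 2209 i \sqrt{47}\right) = 3670 - \left(9030 + 8836 i \sqrt{47}\right) = -5360 - 8836 i \sqrt{47}$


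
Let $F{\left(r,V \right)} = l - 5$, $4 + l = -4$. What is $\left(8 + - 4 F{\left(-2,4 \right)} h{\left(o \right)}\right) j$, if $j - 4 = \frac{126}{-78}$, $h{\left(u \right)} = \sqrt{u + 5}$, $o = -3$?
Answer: $\frac{248}{13} + 124 \sqrt{2} \approx 194.44$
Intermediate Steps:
$l = -8$ ($l = -4 - 4 = -8$)
$h{\left(u \right)} = \sqrt{5 + u}$
$F{\left(r,V \right)} = -13$ ($F{\left(r,V \right)} = -8 - 5 = -13$)
$j = \frac{31}{13}$ ($j = 4 + \frac{126}{-78} = 4 + 126 \left(- \frac{1}{78}\right) = 4 - \frac{21}{13} = \frac{31}{13} \approx 2.3846$)
$\left(8 + - 4 F{\left(-2,4 \right)} h{\left(o \right)}\right) j = \left(8 + \left(-4\right) \left(-13\right) \sqrt{5 - 3}\right) \frac{31}{13} = \left(8 + 52 \sqrt{2}\right) \frac{31}{13} = \frac{248}{13} + 124 \sqrt{2}$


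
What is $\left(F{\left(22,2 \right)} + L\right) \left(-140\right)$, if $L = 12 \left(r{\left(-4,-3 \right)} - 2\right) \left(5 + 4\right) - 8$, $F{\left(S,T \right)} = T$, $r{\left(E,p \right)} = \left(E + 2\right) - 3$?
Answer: $106680$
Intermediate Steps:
$r{\left(E,p \right)} = -1 + E$ ($r{\left(E,p \right)} = \left(2 + E\right) - 3 = -1 + E$)
$L = -764$ ($L = 12 \left(\left(-1 - 4\right) - 2\right) \left(5 + 4\right) - 8 = 12 \left(-5 - 2\right) 9 - 8 = 12 \left(\left(-7\right) 9\right) - 8 = 12 \left(-63\right) - 8 = -756 - 8 = -764$)
$\left(F{\left(22,2 \right)} + L\right) \left(-140\right) = \left(2 - 764\right) \left(-140\right) = \left(-762\right) \left(-140\right) = 106680$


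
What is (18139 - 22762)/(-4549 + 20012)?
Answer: -4623/15463 ≈ -0.29897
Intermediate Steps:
(18139 - 22762)/(-4549 + 20012) = -4623/15463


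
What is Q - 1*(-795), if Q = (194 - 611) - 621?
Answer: -243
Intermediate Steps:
Q = -1038 (Q = -417 - 621 = -1038)
Q - 1*(-795) = -1038 - 1*(-795) = -1038 + 795 = -243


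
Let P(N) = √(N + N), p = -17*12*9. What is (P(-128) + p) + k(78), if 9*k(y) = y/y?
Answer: -16523/9 + 16*I ≈ -1835.9 + 16.0*I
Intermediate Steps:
p = -1836 (p = -204*9 = -1836)
P(N) = √2*√N (P(N) = √(2*N) = √2*√N)
k(y) = ⅑ (k(y) = (y/y)/9 = (⅑)*1 = ⅑)
(P(-128) + p) + k(78) = (√2*√(-128) - 1836) + ⅑ = (√2*(8*I*√2) - 1836) + ⅑ = (16*I - 1836) + ⅑ = (-1836 + 16*I) + ⅑ = -16523/9 + 16*I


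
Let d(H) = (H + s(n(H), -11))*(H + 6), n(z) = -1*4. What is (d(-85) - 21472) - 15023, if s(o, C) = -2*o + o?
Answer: -30096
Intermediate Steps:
n(z) = -4
s(o, C) = -o
d(H) = (4 + H)*(6 + H) (d(H) = (H - 1*(-4))*(H + 6) = (H + 4)*(6 + H) = (4 + H)*(6 + H))
(d(-85) - 21472) - 15023 = ((24 + (-85)**2 + 10*(-85)) - 21472) - 15023 = ((24 + 7225 - 850) - 21472) - 15023 = (6399 - 21472) - 15023 = -15073 - 15023 = -30096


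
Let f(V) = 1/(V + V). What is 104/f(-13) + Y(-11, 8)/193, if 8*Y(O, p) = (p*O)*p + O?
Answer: -4175691/1544 ≈ -2704.5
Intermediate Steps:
f(V) = 1/(2*V)
Y(O, p) = O/8 + O*p**2/8 (Y(O, p) = ((p*O)*p + O)/8 = ((O*p)*p + O)/8 = (O*p**2 + O)/8 = (O + O*p**2)/8 = O/8 + O*p**2/8)
104/f(-13) + Y(-11, 8)/193 = 104/(((1/2)/(-13))) + ((1/8)*(-11)*(1 + 8**2))/193 = 104/(((1/2)*(-1/13))) + ((1/8)*(-11)*(1 + 64))*(1/193) = 104/(-1/26) + ((1/8)*(-11)*65)*(1/193) = 104*(-26) - 715/8*1/193 = -2704 - 715/1544 = -4175691/1544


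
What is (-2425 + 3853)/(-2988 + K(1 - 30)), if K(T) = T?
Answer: -204/431 ≈ -0.47332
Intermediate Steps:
(-2425 + 3853)/(-2988 + K(1 - 30)) = (-2425 + 3853)/(-2988 + (1 - 30)) = 1428/(-2988 - 29) = 1428/(-3017) = 1428*(-1/3017) = -204/431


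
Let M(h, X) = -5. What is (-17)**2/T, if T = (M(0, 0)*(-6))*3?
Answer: 289/90 ≈ 3.2111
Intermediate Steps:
T = 90 (T = -5*(-6)*3 = 30*3 = 90)
(-17)**2/T = (-17)**2/90 = 289*(1/90) = 289/90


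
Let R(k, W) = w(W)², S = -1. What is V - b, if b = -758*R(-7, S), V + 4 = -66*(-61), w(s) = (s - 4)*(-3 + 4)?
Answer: 22972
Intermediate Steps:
w(s) = -4 + s (w(s) = (-4 + s)*1 = -4 + s)
V = 4022 (V = -4 - 66*(-61) = -4 + 4026 = 4022)
R(k, W) = (-4 + W)²
b = -18950 (b = -758*(-4 - 1)² = -758*(-5)² = -758*25 = -18950)
V - b = 4022 - 1*(-18950) = 4022 + 18950 = 22972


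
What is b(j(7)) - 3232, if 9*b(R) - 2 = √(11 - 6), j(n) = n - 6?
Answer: -29086/9 + √5/9 ≈ -3231.5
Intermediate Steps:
j(n) = -6 + n
b(R) = 2/9 + √5/9 (b(R) = 2/9 + √(11 - 6)/9 = 2/9 + √5/9)
b(j(7)) - 3232 = (2/9 + √5/9) - 3232 = -29086/9 + √5/9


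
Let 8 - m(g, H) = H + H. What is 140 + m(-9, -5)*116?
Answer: 2228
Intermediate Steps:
m(g, H) = 8 - 2*H (m(g, H) = 8 - (H + H) = 8 - 2*H)
140 + m(-9, -5)*116 = 140 + (8 - 2*(-5))*116 = 140 + (8 + 10)*116 = 140 + 18*116 = 140 + 2088 = 2228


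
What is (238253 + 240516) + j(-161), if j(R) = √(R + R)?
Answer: 478769 + I*√322 ≈ 4.7877e+5 + 17.944*I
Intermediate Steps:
j(R) = √2*√R (j(R) = √(2*R) = √2*√R)
(238253 + 240516) + j(-161) = (238253 + 240516) + √2*√(-161) = 478769 + √2*(I*√161) = 478769 + I*√322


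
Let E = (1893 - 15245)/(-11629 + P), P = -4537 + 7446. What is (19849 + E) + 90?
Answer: 21735179/1090 ≈ 19941.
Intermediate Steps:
P = 2909
E = 1669/1090 (E = (1893 - 15245)/(-11629 + 2909) = -13352/(-8720) = -13352*(-1/8720) = 1669/1090 ≈ 1.5312)
(19849 + E) + 90 = (19849 + 1669/1090) + 90 = 21637079/1090 + 90 = 21735179/1090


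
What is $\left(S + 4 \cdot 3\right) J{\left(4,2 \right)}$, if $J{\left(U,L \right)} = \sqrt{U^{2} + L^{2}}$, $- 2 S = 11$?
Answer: $13 \sqrt{5} \approx 29.069$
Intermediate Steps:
$S = - \frac{11}{2}$ ($S = \left(- \frac{1}{2}\right) 11 = - \frac{11}{2} \approx -5.5$)
$J{\left(U,L \right)} = \sqrt{L^{2} + U^{2}}$
$\left(S + 4 \cdot 3\right) J{\left(4,2 \right)} = \left(- \frac{11}{2} + 4 \cdot 3\right) \sqrt{2^{2} + 4^{2}} = \left(- \frac{11}{2} + 12\right) \sqrt{4 + 16} = \frac{13 \sqrt{20}}{2} = \frac{13 \cdot 2 \sqrt{5}}{2} = 13 \sqrt{5}$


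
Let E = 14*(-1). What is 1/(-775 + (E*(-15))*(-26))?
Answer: -1/6235 ≈ -0.00016038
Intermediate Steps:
E = -14
1/(-775 + (E*(-15))*(-26)) = 1/(-775 - 14*(-15)*(-26)) = 1/(-775 + 210*(-26)) = 1/(-775 - 5460) = 1/(-6235) = -1/6235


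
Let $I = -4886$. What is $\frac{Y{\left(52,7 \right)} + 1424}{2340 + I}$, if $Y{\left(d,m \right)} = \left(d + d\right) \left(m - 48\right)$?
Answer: $\frac{1420}{1273} \approx 1.1155$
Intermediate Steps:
$Y{\left(d,m \right)} = 2 d \left(-48 + m\right)$
$\frac{Y{\left(52,7 \right)} + 1424}{2340 + I} = \frac{2 \cdot 52 \left(-48 + 7\right) + 1424}{2340 - 4886} = \frac{2 \cdot 52 \left(-41\right) + 1424}{-2546} = \left(-4264 + 1424\right) \left(- \frac{1}{2546}\right) = \left(-2840\right) \left(- \frac{1}{2546}\right) = \frac{1420}{1273}$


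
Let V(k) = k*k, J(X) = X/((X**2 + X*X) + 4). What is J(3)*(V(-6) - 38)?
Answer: -3/11 ≈ -0.27273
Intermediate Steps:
J(X) = X/(4 + 2*X**2) (J(X) = X/((X**2 + X**2) + 4) = X/(2*X**2 + 4) = X/(4 + 2*X**2))
V(k) = k**2
J(3)*(V(-6) - 38) = ((1/2)*3/(2 + 3**2))*((-6)**2 - 38) = ((1/2)*3/(2 + 9))*(36 - 38) = ((1/2)*3/11)*(-2) = ((1/2)*3*(1/11))*(-2) = (3/22)*(-2) = -3/11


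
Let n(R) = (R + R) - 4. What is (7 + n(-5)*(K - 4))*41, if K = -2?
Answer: 3731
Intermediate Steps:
n(R) = -4 + 2*R (n(R) = 2*R - 4 = -4 + 2*R)
(7 + n(-5)*(K - 4))*41 = (7 + (-4 + 2*(-5))*(-2 - 4))*41 = (7 + (-4 - 10)*(-6))*41 = (7 - 14*(-6))*41 = (7 + 84)*41 = 91*41 = 3731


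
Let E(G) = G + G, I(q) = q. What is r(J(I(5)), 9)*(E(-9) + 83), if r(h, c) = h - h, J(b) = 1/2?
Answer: 0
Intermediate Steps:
J(b) = ½
r(h, c) = 0
E(G) = 2*G
r(J(I(5)), 9)*(E(-9) + 83) = 0*(2*(-9) + 83) = 0*(-18 + 83) = 0*65 = 0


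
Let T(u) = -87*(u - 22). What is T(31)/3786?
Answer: -261/1262 ≈ -0.20681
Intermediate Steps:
T(u) = 1914 - 87*u (T(u) = -87*(-22 + u) = 1914 - 87*u)
T(31)/3786 = (1914 - 87*31)/3786 = (1914 - 2697)*(1/3786) = -783*1/3786 = -261/1262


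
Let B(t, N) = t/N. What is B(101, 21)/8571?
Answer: 101/179991 ≈ 0.00056114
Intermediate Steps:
B(101, 21)/8571 = (101/21)/8571 = (101*(1/21))*(1/8571) = (101/21)*(1/8571) = 101/179991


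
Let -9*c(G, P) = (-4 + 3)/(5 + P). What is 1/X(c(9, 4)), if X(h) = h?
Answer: 81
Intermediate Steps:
c(G, P) = 1/(9*(5 + P)) (c(G, P) = -(-4 + 3)/(9*(5 + P)) = -(-1)/(9*(5 + P)) = 1/(9*(5 + P)))
1/X(c(9, 4)) = 1/(1/(9*(5 + 4))) = 1/((⅑)/9) = 1/((⅑)*(⅑)) = 1/(1/81) = 81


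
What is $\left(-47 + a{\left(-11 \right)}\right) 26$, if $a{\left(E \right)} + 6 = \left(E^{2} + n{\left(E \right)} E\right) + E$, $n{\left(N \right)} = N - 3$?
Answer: $5486$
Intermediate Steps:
$n{\left(N \right)} = -3 + N$
$a{\left(E \right)} = -6 + E + E^{2} + E \left(-3 + E\right)$ ($a{\left(E \right)} = -6 + \left(\left(E^{2} + \left(-3 + E\right) E\right) + E\right) = -6 + \left(\left(E^{2} + E \left(-3 + E\right)\right) + E\right) = -6 + \left(E + E^{2} + E \left(-3 + E\right)\right) = -6 + E + E^{2} + E \left(-3 + E\right)$)
$\left(-47 + a{\left(-11 \right)}\right) 26 = \left(-47 - \left(-16 - 242\right)\right) 26 = \left(-47 + \left(-6 + 22 + 2 \cdot 121\right)\right) 26 = \left(-47 + \left(-6 + 22 + 242\right)\right) 26 = \left(-47 + 258\right) 26 = 211 \cdot 26 = 5486$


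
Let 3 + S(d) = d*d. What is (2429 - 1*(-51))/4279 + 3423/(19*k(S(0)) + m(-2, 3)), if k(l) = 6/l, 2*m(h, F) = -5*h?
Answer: -441369/4279 ≈ -103.15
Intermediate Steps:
S(d) = -3 + d² (S(d) = -3 + d*d = -3 + d²)
m(h, F) = -5*h/2 (m(h, F) = (-5*h)/2 = -5*h/2)
(2429 - 1*(-51))/4279 + 3423/(19*k(S(0)) + m(-2, 3)) = (2429 - 1*(-51))/4279 + 3423/(19*(6/(-3 + 0²)) - 5/2*(-2)) = (2429 + 51)*(1/4279) + 3423/(19*(6/(-3 + 0)) + 5) = 2480*(1/4279) + 3423/(19*(6/(-3)) + 5) = 2480/4279 + 3423/(19*(6*(-⅓)) + 5) = 2480/4279 + 3423/(19*(-2) + 5) = 2480/4279 + 3423/(-38 + 5) = 2480/4279 + 3423/(-33) = 2480/4279 + 3423*(-1/33) = 2480/4279 - 1141/11 = -441369/4279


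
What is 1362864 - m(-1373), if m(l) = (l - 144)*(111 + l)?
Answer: -551590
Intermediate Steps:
m(l) = (-144 + l)*(111 + l)
1362864 - m(-1373) = 1362864 - (-15984 + (-1373)**2 - 33*(-1373)) = 1362864 - (-15984 + 1885129 + 45309) = 1362864 - 1*1914454 = 1362864 - 1914454 = -551590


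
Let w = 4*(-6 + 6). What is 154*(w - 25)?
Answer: -3850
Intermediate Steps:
w = 0 (w = 4*0 = 0)
154*(w - 25) = 154*(0 - 25) = 154*(-25) = -3850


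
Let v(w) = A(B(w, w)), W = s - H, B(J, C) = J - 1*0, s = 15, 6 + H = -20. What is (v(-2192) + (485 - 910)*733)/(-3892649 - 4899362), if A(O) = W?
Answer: 311484/8792011 ≈ 0.035428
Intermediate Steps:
H = -26 (H = -6 - 20 = -26)
B(J, C) = J (B(J, C) = J + 0 = J)
W = 41 (W = 15 - 1*(-26) = 15 + 26 = 41)
A(O) = 41
v(w) = 41
(v(-2192) + (485 - 910)*733)/(-3892649 - 4899362) = (41 + (485 - 910)*733)/(-3892649 - 4899362) = (41 - 425*733)/(-8792011) = (41 - 311525)*(-1/8792011) = -311484*(-1/8792011) = 311484/8792011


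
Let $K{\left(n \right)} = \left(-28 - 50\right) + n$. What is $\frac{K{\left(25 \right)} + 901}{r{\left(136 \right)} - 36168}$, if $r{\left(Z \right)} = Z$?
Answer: $- \frac{53}{2252} \approx -0.023535$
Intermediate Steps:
$K{\left(n \right)} = -78 + n$
$\frac{K{\left(25 \right)} + 901}{r{\left(136 \right)} - 36168} = \frac{\left(-78 + 25\right) + 901}{136 - 36168} = \frac{-53 + 901}{-36032} = 848 \left(- \frac{1}{36032}\right) = - \frac{53}{2252}$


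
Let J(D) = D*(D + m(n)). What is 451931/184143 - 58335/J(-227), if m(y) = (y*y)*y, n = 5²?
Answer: 1590397195031/643643498478 ≈ 2.4709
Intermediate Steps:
n = 25
m(y) = y³ (m(y) = y²*y = y³)
J(D) = D*(15625 + D) (J(D) = D*(D + 25³) = D*(D + 15625) = D*(15625 + D))
451931/184143 - 58335/J(-227) = 451931/184143 - 58335*(-1/(227*(15625 - 227))) = 451931*(1/184143) - 58335/((-227*15398)) = 451931/184143 - 58335/(-3495346) = 451931/184143 - 58335*(-1/3495346) = 451931/184143 + 58335/3495346 = 1590397195031/643643498478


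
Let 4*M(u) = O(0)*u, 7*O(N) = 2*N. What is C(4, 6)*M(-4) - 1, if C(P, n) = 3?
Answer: -1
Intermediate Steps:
O(N) = 2*N/7 (O(N) = (2*N)/7 = 2*N/7)
M(u) = 0 (M(u) = (((2/7)*0)*u)/4 = (0*u)/4 = (1/4)*0 = 0)
C(4, 6)*M(-4) - 1 = 3*0 - 1 = 0 - 1 = -1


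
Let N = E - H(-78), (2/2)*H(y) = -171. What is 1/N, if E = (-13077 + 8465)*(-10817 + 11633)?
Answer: -1/3763221 ≈ -2.6573e-7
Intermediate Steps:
E = -3763392 (E = -4612*816 = -3763392)
H(y) = -171
N = -3763221 (N = -3763392 - 1*(-171) = -3763392 + 171 = -3763221)
1/N = 1/(-3763221) = -1/3763221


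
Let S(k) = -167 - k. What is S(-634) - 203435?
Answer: -202968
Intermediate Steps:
S(-634) - 203435 = (-167 - 1*(-634)) - 203435 = (-167 + 634) - 203435 = 467 - 203435 = -202968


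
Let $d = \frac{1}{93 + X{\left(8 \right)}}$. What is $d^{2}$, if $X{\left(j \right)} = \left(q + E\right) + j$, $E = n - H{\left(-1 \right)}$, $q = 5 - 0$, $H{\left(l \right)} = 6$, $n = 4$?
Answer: $\frac{1}{10816} \approx 9.2456 \cdot 10^{-5}$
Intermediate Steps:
$q = 5$ ($q = 5 + 0 = 5$)
$E = -2$ ($E = 4 - 6 = -2$)
$X{\left(j \right)} = 3 + j$ ($X{\left(j \right)} = \left(5 - 2\right) + j = 3 + j$)
$d = \frac{1}{104}$ ($d = \frac{1}{93 + \left(3 + 8\right)} = \frac{1}{93 + 11} = \frac{1}{104} \approx 0.0096154$)
$d^{2} = \left(\frac{1}{104}\right)^{2} = \frac{1}{10816}$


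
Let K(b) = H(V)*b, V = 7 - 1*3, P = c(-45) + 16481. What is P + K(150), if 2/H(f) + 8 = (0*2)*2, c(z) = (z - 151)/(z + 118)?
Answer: 2400359/146 ≈ 16441.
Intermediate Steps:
c(z) = (-151 + z)/(118 + z)
P = 1202917/73 (P = (-151 - 45)/(118 - 45) + 16481 = -196/73 + 16481 = 1202917/73 ≈ 16478.)
V = 4 (V = 7 - 3 = 4)
H(f) = -¼ (H(f) = 2/(-8 + (0*2)*2) = 2/(-8 + 0*2) = 2/(-8 + 0) = 2/(-8) = 2*(-⅛) = -¼)
K(b) = -b/4
P + K(150) = 1202917/73 - ¼*150 = 1202917/73 - 75/2 = 2400359/146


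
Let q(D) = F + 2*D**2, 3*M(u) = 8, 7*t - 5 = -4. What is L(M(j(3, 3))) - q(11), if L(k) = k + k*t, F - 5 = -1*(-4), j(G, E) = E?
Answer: -5207/21 ≈ -247.95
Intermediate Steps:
t = 1/7 (t = 5/7 + (1/7)*(-4) = 5/7 - 4/7 = 1/7 ≈ 0.14286)
M(u) = 8/3 (M(u) = (1/3)*8 = 8/3)
F = 9 (F = 5 - 1*(-4) = 5 + 4 = 9)
L(k) = 8*k/7 (L(k) = k + k*(1/7) = k + k/7 = 8*k/7)
q(D) = 9 + 2*D**2
L(M(j(3, 3))) - q(11) = (8/7)*(8/3) - (9 + 2*11**2) = 64/21 - (9 + 2*121) = 64/21 - (9 + 242) = 64/21 - 1*251 = 64/21 - 251 = -5207/21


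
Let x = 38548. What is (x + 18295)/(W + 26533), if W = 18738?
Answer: 56843/45271 ≈ 1.2556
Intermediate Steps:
(x + 18295)/(W + 26533) = (38548 + 18295)/(18738 + 26533) = 56843/45271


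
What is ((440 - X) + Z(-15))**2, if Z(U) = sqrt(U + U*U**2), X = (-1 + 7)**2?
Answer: (404 + I*sqrt(3390))**2 ≈ 1.5983e+5 + 47045.0*I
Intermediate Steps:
X = 36 (X = 6**2 = 36)
Z(U) = sqrt(U + U**3)
((440 - X) + Z(-15))**2 = ((440 - 1*36) + sqrt(-15 + (-15)**3))**2 = ((440 - 36) + sqrt(-15 - 3375))**2 = (404 + sqrt(-3390))**2 = (404 + I*sqrt(3390))**2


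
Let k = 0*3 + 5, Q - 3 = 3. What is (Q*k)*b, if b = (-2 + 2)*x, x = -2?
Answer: 0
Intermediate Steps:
Q = 6 (Q = 3 + 3 = 6)
k = 5 (k = 0 + 5 = 5)
b = 0 (b = (-2 + 2)*(-2) = 0*(-2) = 0)
(Q*k)*b = (6*5)*0 = 30*0 = 0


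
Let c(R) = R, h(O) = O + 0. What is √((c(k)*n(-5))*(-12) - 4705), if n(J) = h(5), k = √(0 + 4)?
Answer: 5*I*√193 ≈ 69.462*I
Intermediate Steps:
k = 2 (k = √4 = 2)
h(O) = O
n(J) = 5
√((c(k)*n(-5))*(-12) - 4705) = √((2*5)*(-12) - 4705) = √(10*(-12) - 4705) = √(-120 - 4705) = √(-4825) = 5*I*√193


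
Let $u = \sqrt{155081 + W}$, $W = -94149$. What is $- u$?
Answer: $- 2 \sqrt{15233} \approx -246.84$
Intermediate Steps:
$u = 2 \sqrt{15233}$ ($u = \sqrt{155081 - 94149} = \sqrt{60932} = 2 \sqrt{15233} \approx 246.84$)
$- u = - 2 \sqrt{15233}$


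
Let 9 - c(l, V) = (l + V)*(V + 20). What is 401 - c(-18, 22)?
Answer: 560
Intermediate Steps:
c(l, V) = 9 - (20 + V)*(V + l) (c(l, V) = 9 - (l + V)*(V + 20) = 9 - (V + l)*(20 + V) = 9 - (20 + V)*(V + l))
401 - c(-18, 22) = 401 - (9 - 1*22**2 - 20*22 - 20*(-18) - 1*22*(-18)) = 401 - (9 - 1*484 - 440 + 360 + 396) = 401 - (9 - 484 - 440 + 360 + 396) = 401 - 1*(-159) = 401 + 159 = 560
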